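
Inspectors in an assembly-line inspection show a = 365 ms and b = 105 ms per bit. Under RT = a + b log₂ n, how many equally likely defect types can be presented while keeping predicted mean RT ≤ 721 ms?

10

Set 365 + 105·log₂ n ≤ 721 → log₂ n ≤ (721 − 365)/105 = 3.3905.
So n ≤ 2^3.3905 = 10.487; the largest integer n is 10.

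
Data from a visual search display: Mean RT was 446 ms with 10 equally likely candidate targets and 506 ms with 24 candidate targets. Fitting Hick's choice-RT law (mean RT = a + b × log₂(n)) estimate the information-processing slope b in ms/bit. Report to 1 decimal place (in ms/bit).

47.5 ms/bit

b = (RT₂ − RT₁)/(log₂ n₂ − log₂ n₁) = (506 − 446)/(4.5850 − 3.3219) = 47.505 ms/bit.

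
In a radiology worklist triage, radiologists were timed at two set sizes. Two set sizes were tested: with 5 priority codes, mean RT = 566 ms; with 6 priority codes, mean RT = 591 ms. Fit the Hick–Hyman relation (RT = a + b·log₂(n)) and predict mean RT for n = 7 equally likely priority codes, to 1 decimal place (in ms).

Solve the two-equation system in a and b:
  b = (591 − 566) / (log₂ 6 − log₂ 5) = 25 / (2.5850 − 2.3219) = 95.045 ms/bit
  a = 566 − 95.045 × 2.3219 = 345.313 ms
Then RT(7) = 345.313 + 95.045 × log₂ 7 = 345.313 + 95.045 × 2.8074 ≈ 612.137 ms.

612.1 ms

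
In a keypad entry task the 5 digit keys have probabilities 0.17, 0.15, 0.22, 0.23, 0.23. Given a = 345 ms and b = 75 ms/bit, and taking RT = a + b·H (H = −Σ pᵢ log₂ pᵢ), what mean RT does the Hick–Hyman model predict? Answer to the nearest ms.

Entropy contributions −pᵢ log₂ pᵢ: 0.4346, 0.4105, 0.4806, 0.4877, 0.4877; sum H = 2.3010 bits.
RT = a + bH = 345 + 75·2.3010 = 517.58 ms.

518 ms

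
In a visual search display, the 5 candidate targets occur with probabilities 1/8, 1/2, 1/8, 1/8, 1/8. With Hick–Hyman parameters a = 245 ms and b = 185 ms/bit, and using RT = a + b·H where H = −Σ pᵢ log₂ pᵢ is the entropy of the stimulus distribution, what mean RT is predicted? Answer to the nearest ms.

615 ms

Each term −pᵢ log₂ pᵢ: 0.125·3 + 0.5·1 + 0.125·3 + 0.125·3 + 0.125·3; summed, H = 2.000 bits.
Mean RT = a + bH = 245 + 185·2.000 = 615.00 ms.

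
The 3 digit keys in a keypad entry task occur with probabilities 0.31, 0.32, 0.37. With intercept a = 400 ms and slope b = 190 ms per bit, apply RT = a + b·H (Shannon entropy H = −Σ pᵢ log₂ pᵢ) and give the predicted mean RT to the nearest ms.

H = 0.31·log₂(1/0.31) + 0.32·log₂(1/0.32) + 0.37·log₂(1/0.37) = 1.5806 bits.
RT = 400 + 190 × 1.5806 = 700.31 ms.

700 ms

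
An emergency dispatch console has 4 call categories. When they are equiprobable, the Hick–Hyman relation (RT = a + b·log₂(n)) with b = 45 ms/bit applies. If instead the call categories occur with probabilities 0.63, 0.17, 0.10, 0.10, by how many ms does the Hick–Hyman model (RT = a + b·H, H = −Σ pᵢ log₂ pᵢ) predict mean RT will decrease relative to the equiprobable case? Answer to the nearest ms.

22 ms

Equiprobable entropy H₀ = log₂ 4 = 2.0000 bits.
Skewed entropy H = −Σ pᵢ log₂ pᵢ = 1.5189 bits.
ΔRT = b·(H₀ − H) = 45 × 0.4811 = 21.65 ms.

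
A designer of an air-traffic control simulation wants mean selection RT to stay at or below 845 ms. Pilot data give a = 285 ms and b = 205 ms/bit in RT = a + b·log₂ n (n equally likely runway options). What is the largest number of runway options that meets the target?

6

205·log₂ n ≤ 845 − 285 = 560, giving log₂ n ≤ 2.7317 and n ≤ 6.642. The largest whole number is 6.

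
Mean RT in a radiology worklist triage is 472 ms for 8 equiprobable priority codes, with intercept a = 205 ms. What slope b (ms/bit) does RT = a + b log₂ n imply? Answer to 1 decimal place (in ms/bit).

b = (472 − 205) / log₂(8) = 267 / 3 = 89.000 ms/bit.

89.0 ms/bit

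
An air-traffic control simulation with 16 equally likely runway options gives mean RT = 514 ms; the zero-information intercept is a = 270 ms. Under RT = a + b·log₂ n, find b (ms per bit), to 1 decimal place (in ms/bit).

61.0 ms/bit

b = (514 − 270) / log₂(16) = 244 / 4 = 61.000 ms/bit.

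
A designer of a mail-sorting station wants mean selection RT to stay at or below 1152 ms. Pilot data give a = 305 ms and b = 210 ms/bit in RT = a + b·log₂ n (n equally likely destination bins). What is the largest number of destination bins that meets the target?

210·log₂ n ≤ 1152 − 305 = 847, giving log₂ n ≤ 4.0333 and n ≤ 16.374. The largest whole number is 16.

16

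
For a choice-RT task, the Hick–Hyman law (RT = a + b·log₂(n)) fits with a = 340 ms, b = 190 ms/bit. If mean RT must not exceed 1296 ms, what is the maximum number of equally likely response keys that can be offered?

32

Information budget: (1296 − 340)/190 = 5.0316 bits, so n ≤ 2^5.0316 = 32.708 → at most 32.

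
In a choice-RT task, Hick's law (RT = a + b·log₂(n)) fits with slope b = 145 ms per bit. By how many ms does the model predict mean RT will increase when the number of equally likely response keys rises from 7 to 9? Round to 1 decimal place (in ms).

52.6 ms

The intercept a cancels: ΔRT = b·(log₂ n₂ − log₂ n₁) = b·log₂(n₂/n₁).
log₂(9) − log₂(7) = 3.1699 − 2.8074 = 0.3626.
ΔRT = 145 × 0.3626 = 52.573 ms.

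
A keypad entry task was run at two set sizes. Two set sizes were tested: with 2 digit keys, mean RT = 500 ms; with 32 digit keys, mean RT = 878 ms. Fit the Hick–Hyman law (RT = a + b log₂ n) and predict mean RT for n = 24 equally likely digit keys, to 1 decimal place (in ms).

838.8 ms

Solve the two-equation system in a and b:
  b = (878 − 500) / (log₂ 32 − log₂ 2) = 378 / (5 − 1) = 94.500 ms/bit
  a = 500 − 94.500 × 1 = 405.500 ms
Then RT(24) = 405.500 + 94.500 × log₂ 24 = 405.500 + 94.500 × 4.5850 ≈ 838.779 ms.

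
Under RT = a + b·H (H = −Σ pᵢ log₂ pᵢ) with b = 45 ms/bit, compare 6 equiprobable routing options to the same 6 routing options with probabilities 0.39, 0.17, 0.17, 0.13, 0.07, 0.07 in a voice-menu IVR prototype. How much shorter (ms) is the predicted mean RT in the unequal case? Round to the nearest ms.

12 ms

The RT saving is b·ΔH. Equiprobable H₀ = log₂(6) = 2.5850 bits; with the given probabilities H = 2.3187 bits.
b·(H₀ − H) = 45 × (2.5850 − 2.3187) = 11.98 ms.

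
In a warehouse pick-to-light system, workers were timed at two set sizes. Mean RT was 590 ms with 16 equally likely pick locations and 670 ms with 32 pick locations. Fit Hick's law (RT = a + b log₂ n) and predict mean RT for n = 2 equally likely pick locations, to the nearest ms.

350 ms

Fit slope and intercept:
  b = (670 − 590) / (log₂ 32 − log₂ 16) = 80 / (5 − 4) = 80 ms/bit
  a = 590 − 80 × 4 = 270 ms
Then RT(2) = 270 + 80 × log₂ 2 = 270 + 80 × 1 ≈ 350.000 ms.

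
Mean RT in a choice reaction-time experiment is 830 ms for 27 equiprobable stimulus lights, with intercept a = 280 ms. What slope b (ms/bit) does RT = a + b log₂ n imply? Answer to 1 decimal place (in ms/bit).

27 alternatives carry log₂ 27 = 4.7549 bits; the choice cost is 830 − 280 = 550 ms, so b = 550/4.7549 = 115.670 ms/bit.

115.7 ms/bit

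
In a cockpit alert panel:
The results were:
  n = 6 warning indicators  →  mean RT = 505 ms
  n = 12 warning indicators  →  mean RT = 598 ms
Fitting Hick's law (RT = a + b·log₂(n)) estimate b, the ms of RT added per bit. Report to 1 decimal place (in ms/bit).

Slope: b = (598 − 505) / (log₂ 12 − log₂ 6) = 93/1.0000 = 93.000 ms/bit.

93.0 ms/bit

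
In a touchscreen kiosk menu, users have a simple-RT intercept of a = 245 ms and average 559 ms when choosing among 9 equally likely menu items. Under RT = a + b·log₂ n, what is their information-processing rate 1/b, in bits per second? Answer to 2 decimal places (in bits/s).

10.10 bits/s

b = (559 − 245)/log₂ 9 = 314/3.1699 = 99.056 ms per bit = 0.09906 s/bit; the reciprocal is 10.095 bits/s.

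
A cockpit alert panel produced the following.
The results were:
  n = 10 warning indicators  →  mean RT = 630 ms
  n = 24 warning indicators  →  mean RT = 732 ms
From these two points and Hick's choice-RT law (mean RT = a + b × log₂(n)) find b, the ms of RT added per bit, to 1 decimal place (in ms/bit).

80.8 ms/bit

The slope on a log₂ axis is (732 − 630) / (4.5850 − 3.3219) = 80.758 ms/bit.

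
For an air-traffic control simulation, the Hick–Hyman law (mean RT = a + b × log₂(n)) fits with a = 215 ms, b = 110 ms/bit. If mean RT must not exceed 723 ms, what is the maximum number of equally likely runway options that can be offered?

Set 215 + 110·log₂ n ≤ 723 → log₂ n ≤ (723 − 215)/110 = 4.6182.
So n ≤ 2^4.6182 = 24.559; the largest integer n is 24.

24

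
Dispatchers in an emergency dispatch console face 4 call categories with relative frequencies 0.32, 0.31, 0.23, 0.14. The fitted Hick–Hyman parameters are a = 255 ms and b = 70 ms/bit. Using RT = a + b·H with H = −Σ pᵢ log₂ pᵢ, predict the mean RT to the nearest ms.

Entropy contributions −pᵢ log₂ pᵢ: 0.5260, 0.5238, 0.4877, 0.3971; sum H = 1.9346 bits.
RT = a + bH = 255 + 70·1.9346 = 390.42 ms.

390 ms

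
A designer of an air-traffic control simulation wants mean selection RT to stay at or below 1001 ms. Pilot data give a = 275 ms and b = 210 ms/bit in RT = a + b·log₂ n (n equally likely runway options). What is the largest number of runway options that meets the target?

10

210·log₂ n ≤ 1001 − 275 = 726, giving log₂ n ≤ 3.4571 and n ≤ 10.983. The largest whole number is 10.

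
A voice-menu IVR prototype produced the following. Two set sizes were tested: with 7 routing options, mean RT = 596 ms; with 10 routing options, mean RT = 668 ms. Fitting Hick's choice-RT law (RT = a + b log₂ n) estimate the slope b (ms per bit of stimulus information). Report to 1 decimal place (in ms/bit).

139.9 ms/bit

Slope: b = (668 − 596) / (log₂ 10 − log₂ 7) = 72/0.5146 = 139.922 ms/bit.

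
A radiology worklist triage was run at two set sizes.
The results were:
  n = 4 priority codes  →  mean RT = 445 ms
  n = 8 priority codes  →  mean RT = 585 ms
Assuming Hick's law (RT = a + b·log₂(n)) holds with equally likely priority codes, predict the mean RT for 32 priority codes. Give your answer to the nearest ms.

865 ms

Fit slope and intercept:
  b = (585 − 445) / (log₂ 8 − log₂ 4) = 140 / (3 − 2) = 140 ms/bit
  a = 445 − 140 × 2 = 165 ms
Then RT(32) = 165 + 140 × log₂ 32 = 165 + 140 × 5 ≈ 865.000 ms.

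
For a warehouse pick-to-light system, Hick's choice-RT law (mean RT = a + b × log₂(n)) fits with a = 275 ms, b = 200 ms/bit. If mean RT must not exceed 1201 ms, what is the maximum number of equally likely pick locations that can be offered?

24

200·log₂ n ≤ 1201 − 275 = 926, giving log₂ n ≤ 4.6300 and n ≤ 24.761. The largest whole number is 24.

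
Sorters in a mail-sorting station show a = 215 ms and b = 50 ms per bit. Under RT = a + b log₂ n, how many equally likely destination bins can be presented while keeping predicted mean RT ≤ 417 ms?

16

50·log₂ n ≤ 417 − 215 = 202, giving log₂ n ≤ 4.0400 and n ≤ 16.450. The largest whole number is 16.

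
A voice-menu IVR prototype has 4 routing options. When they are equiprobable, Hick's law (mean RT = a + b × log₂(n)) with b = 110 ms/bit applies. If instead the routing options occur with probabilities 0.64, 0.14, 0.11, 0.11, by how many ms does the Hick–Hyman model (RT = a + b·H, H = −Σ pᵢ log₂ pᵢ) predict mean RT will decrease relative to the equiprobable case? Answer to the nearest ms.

The RT saving is b·ΔH. Equiprobable H₀ = log₂(4) = 2.0000 bits; with the given probabilities H = 1.5098 bits.
b·(H₀ − H) = 110 × (2.0000 − 1.5098) = 53.93 ms.

54 ms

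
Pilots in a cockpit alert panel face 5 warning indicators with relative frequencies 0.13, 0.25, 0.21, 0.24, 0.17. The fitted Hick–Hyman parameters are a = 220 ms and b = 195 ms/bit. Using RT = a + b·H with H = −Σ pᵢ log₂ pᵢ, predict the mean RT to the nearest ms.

Entropy contributions −pᵢ log₂ pᵢ: 0.3826, 0.5000, 0.4728, 0.4941, 0.4346; sum H = 2.2842 bits.
RT = a + bH = 220 + 195·2.2842 = 665.42 ms.

665 ms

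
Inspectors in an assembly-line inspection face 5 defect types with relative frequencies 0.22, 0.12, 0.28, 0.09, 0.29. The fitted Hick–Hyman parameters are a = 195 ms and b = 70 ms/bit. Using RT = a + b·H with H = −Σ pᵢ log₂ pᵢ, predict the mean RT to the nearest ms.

348 ms

Entropy contributions −pᵢ log₂ pᵢ: 0.4806, 0.3671, 0.5142, 0.3127, 0.5179; sum H = 2.1924 bits.
RT = a + bH = 195 + 70·2.1924 = 348.47 ms.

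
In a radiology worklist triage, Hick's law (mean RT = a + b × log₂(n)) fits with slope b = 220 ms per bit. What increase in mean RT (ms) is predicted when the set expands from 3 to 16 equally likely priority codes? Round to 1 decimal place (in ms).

531.3 ms

The intercept a cancels: ΔRT = b·(log₂ n₂ − log₂ n₁) = b·log₂(n₂/n₁).
log₂(16) − log₂(3) = 4 − 1.5850 = 2.4150.
ΔRT = 220 × 2.4150 = 531.308 ms.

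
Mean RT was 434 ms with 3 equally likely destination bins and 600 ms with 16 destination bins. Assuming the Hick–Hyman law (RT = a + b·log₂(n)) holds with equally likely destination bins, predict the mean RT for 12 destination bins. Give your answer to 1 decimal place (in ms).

Solve the two-equation system in a and b:
  b = (600 − 434) / (log₂ 16 − log₂ 3) = 166 / (4 − 1.5850) = 68.736 ms/bit
  a = 434 − 68.736 × 1.5850 = 325.056 ms
Then RT(12) = 325.056 + 68.736 × log₂ 12 = 325.056 + 68.736 × 3.5850 ≈ 571.472 ms.

571.5 ms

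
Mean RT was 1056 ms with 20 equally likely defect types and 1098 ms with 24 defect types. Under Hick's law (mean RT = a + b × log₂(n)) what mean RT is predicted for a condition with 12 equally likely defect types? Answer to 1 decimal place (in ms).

938.3 ms

Solve the two-equation system in a and b:
  b = (1098 − 1056) / (log₂ 24 − log₂ 20) = 42 / (4.5850 − 4.3219) = 159.675 ms/bit
  a = 1056 − 159.675 × 4.3219 = 365.896 ms
Then RT(12) = 365.896 + 159.675 × log₂ 12 = 365.896 + 159.675 × 3.5850 ≈ 938.325 ms.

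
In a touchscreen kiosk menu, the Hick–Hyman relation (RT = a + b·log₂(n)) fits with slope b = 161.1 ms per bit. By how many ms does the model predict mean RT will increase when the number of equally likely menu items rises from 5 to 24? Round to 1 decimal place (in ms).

The intercept a cancels: ΔRT = b·(log₂ n₂ − log₂ n₁) = b·log₂(n₂/n₁).
log₂(24) − log₂(5) = 4.5850 − 2.3219 = 2.2630.
ΔRT = 161.1 × 2.2630 = 364.575 ms.

364.6 ms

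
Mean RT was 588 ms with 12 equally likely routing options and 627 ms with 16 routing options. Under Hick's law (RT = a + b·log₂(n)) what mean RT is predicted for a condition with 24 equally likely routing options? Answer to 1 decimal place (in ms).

RT is linear in log₂ n, so two points fix the line:
  b = (627 − 588) / (log₂ 16 − log₂ 12) = 39 / (4 − 3.5850) = 93.967 ms/bit
  a = 588 − 93.967 × 3.5850 = 251.130 ms
Then RT(24) = 251.130 + 93.967 × log₂ 24 = 251.130 + 93.967 × 4.5850 ≈ 681.967 ms.

682.0 ms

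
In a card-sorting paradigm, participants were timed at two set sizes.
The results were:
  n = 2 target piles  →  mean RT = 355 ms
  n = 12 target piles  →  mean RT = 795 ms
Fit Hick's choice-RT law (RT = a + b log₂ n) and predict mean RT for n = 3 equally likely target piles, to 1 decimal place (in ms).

With log₂ n on the abscissa the relation is linear; from the two conditions:
  b = (795 − 355) / (log₂ 12 − log₂ 2) = 440 / (3.5850 − 1) = 170.215 ms/bit
  a = 355 − 170.215 × 1 = 184.785 ms
Then RT(3) = 184.785 + 170.215 × log₂ 3 = 184.785 + 170.215 × 1.5850 ≈ 454.570 ms.

454.6 ms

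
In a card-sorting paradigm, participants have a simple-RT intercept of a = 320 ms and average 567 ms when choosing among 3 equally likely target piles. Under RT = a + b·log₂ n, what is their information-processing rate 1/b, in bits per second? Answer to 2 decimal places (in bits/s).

b = (567 − 320)/log₂ 3 = 247/1.5850 = 155.840 ms per bit = 0.15584 s/bit; the reciprocal is 6.417 bits/s.

6.42 bits/s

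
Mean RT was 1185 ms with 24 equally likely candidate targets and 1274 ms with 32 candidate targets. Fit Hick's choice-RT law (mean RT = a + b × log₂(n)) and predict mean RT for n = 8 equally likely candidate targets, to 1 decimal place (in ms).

845.1 ms

Solve the two-equation system in a and b:
  b = (1274 − 1185) / (log₂ 32 − log₂ 24) = 89 / (5 − 4.5850) = 214.438 ms/bit
  a = 1185 − 214.438 × 4.5850 = 201.808 ms
Then RT(8) = 201.808 + 214.438 × log₂ 8 = 201.808 + 214.438 × 3 ≈ 845.123 ms.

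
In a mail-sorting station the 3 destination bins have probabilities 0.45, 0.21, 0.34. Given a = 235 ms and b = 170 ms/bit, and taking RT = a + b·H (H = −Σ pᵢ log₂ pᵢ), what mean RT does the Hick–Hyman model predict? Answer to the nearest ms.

H = 0.45·log₂(1/0.45) + 0.21·log₂(1/0.21) + 0.34·log₂(1/0.34) = 1.5204 bits.
RT = 235 + 170 × 1.5204 = 493.47 ms.

493 ms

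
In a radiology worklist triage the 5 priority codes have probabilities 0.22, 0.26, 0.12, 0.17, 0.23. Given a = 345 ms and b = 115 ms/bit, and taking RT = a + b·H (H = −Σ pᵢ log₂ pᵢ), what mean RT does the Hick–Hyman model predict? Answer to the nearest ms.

607 ms

Entropy contributions −pᵢ log₂ pᵢ: 0.4806, 0.5053, 0.3671, 0.4346, 0.4877; sum H = 2.2752 bits.
RT = a + bH = 345 + 115·2.2752 = 606.65 ms.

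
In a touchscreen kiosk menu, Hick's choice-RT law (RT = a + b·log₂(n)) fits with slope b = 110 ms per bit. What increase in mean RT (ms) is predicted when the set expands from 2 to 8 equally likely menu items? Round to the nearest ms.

ΔRT = (a + b log₂ n₂) − (a + b log₂ n₁) = b·(log₂ n₂ − log₂ n₁).
log₂(8) − log₂(2) = log₂(8/2) = log₂(4) = 2.
ΔRT = 110 × 2.0000 = 220.000 ms.

220 ms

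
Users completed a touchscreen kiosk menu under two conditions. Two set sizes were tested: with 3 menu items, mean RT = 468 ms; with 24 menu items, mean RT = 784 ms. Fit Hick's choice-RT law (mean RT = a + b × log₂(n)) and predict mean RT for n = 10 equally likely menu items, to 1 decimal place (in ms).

Solve the two-equation system in a and b:
  b = (784 − 468) / (log₂ 24 − log₂ 3) = 316 / (4.5850 − 1.5850) = 105.333 ms/bit
  a = 468 − 105.333 × 1.5850 = 301.051 ms
Then RT(10) = 301.051 + 105.333 × log₂ 10 = 301.051 + 105.333 × 3.3219 ≈ 650.960 ms.

651.0 ms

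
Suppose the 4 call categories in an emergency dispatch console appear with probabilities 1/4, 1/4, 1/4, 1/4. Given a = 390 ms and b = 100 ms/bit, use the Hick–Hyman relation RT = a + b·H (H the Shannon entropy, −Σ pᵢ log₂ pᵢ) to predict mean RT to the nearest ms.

Each term −pᵢ log₂ pᵢ: 0.25·2 + 0.25·2 + 0.25·2 + 0.25·2; summed, H = 2.000 bits.
Mean RT = a + bH = 390 + 100·2.000 = 590.00 ms.

590 ms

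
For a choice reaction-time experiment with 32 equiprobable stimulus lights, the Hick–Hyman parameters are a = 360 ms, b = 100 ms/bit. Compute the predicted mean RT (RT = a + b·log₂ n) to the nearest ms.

log₂(32) = 5 bits, so RT = 360 + 100 × 5 ≈ 860.000 ms.

860 ms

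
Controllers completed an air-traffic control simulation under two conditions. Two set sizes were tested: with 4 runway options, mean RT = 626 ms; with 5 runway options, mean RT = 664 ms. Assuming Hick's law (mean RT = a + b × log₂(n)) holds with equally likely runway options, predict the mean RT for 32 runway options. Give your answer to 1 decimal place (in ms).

Fit slope and intercept:
  b = (664 − 626) / (log₂ 5 − log₂ 4) = 38 / (2.3219 − 2) = 118.039 ms/bit
  a = 626 − 118.039 × 2 = 389.922 ms
Then RT(32) = 389.922 + 118.039 × log₂ 32 = 389.922 + 118.039 × 5 ≈ 980.116 ms.

980.1 ms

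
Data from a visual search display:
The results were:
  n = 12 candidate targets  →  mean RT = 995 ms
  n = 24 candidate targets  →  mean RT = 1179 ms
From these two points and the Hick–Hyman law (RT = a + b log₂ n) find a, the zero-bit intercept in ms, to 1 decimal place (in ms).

335.4 ms

b = (RT₂ − RT₁)/(log₂ n₂ − log₂ n₁) = (1179 − 995)/(4.5850 − 3.5850) = 184.000 ms/bit.
Intercept: a = 995 − 184.000·log₂(12) = 335.367 ms.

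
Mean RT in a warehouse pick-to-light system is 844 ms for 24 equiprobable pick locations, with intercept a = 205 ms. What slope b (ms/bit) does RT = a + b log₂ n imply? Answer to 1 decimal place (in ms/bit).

139.4 ms/bit

b = (844 − 205) / log₂(24) = 639 / 4.5850 = 139.369 ms/bit.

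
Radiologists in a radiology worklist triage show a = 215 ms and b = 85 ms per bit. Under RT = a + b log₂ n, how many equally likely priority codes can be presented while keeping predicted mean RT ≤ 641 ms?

32

Set 215 + 85·log₂ n ≤ 641 → log₂ n ≤ (641 − 215)/85 = 5.0118.
So n ≤ 2^5.0118 = 32.262; the largest integer n is 32.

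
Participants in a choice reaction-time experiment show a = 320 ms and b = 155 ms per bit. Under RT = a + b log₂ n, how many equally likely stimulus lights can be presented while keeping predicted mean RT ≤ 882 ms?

12

155·log₂ n ≤ 882 − 320 = 562, giving log₂ n ≤ 3.6258 and n ≤ 12.345. The largest whole number is 12.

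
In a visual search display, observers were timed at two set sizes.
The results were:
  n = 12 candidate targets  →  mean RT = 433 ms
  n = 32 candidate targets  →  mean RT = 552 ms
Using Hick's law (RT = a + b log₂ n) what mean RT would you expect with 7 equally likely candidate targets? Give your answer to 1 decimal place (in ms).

RT is linear in log₂ n, so two points fix the line:
  b = (552 − 433) / (log₂ 32 − log₂ 12) = 119 / (5 − 3.5850) = 84.097 ms/bit
  a = 433 − 84.097 × 3.5850 = 131.516 ms
Then RT(7) = 131.516 + 84.097 × log₂ 7 = 131.516 + 84.097 × 2.8074 ≈ 367.606 ms.

367.6 ms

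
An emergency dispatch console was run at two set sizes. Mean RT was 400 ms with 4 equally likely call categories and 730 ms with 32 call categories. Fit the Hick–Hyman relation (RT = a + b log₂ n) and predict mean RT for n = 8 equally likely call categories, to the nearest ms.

Solve the two-equation system in a and b:
  b = (730 − 400) / (log₂ 32 − log₂ 4) = 330 / (5 − 2) = 110 ms/bit
  a = 400 − 110 × 2 = 180 ms
Then RT(8) = 180 + 110 × log₂ 8 = 180 + 110 × 3 ≈ 510.000 ms.

510 ms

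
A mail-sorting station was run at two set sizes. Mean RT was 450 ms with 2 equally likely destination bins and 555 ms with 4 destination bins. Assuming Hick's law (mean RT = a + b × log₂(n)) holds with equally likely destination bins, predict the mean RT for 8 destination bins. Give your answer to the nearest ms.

With log₂ n on the abscissa the relation is linear; from the two conditions:
  b = (555 − 450) / (log₂ 4 − log₂ 2) = 105 / (2 − 1) = 105 ms/bit
  a = 450 − 105 × 1 = 345 ms
Then RT(8) = 345 + 105 × log₂ 8 = 345 + 105 × 3 ≈ 660.000 ms.

660 ms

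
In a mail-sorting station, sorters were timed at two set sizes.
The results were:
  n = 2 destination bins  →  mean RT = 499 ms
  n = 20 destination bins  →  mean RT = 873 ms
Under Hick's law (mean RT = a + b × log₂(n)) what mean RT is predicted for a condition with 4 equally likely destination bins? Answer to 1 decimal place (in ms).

611.6 ms

With log₂ n on the abscissa the relation is linear; from the two conditions:
  b = (873 − 499) / (log₂ 20 − log₂ 2) = 374 / (4.3219 − 1) = 112.585 ms/bit
  a = 499 − 112.585 × 1 = 386.415 ms
Then RT(4) = 386.415 + 112.585 × log₂ 4 = 386.415 + 112.585 × 2 ≈ 611.585 ms.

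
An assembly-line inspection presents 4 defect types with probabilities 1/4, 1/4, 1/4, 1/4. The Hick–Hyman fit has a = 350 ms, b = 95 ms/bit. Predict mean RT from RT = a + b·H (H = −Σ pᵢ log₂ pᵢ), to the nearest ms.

H = −Σ pᵢ log₂ pᵢ = 0.25·2 + 0.25·2 + 0.25·2 + 0.25·2 = 2.000 bits.
RT = 350 + 95 × 2.000 = 540.00 ms.

540 ms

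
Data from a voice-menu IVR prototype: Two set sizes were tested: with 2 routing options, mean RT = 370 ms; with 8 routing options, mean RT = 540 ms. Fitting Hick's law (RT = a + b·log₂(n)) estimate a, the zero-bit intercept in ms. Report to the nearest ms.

285 ms

The slope on a log₂ axis is (540 − 370) / (3 − 1) = 85 ms/bit.
Intercept: a = 370 − 85·log₂(2) = 285.000 ms.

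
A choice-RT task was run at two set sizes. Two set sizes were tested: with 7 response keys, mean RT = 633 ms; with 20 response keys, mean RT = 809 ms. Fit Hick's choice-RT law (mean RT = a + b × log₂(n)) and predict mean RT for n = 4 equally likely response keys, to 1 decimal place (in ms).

Fit slope and intercept:
  b = (809 − 633) / (log₂ 20 − log₂ 7) = 176 / (4.3219 − 2.8074) = 116.204 ms/bit
  a = 633 − 116.204 × 2.8074 = 306.773 ms
Then RT(4) = 306.773 + 116.204 × log₂ 4 = 306.773 + 116.204 × 2 ≈ 539.182 ms.

539.2 ms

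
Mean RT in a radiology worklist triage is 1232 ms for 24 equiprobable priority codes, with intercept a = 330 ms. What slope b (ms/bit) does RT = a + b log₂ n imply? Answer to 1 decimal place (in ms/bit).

24 alternatives carry log₂ 24 = 4.5850 bits; the choice cost is 1232 − 330 = 902 ms, so b = 902/4.5850 = 196.730 ms/bit.

196.7 ms/bit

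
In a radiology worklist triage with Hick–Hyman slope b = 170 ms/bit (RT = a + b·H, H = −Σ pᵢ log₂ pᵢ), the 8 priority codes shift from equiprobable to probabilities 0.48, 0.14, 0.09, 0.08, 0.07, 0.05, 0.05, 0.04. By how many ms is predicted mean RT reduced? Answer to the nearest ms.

103 ms

Equiprobable entropy H₀ = log₂ 8 = 3.0000 bits.
Skewed entropy H = −Σ pᵢ log₂ pᵢ = 2.3960 bits.
ΔRT = b·(H₀ − H) = 170 × 0.6040 = 102.67 ms.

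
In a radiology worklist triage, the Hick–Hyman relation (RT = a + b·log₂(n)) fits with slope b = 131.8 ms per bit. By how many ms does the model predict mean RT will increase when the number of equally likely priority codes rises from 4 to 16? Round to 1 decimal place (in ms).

263.6 ms

Only the slope matters, since a is common to both: ΔRT = b·log₂(n₂/n₁).
log₂(16) − log₂(4) = log₂(16/4) = log₂(4) = 2.
ΔRT = 131.8 × 2.0000 = 263.600 ms.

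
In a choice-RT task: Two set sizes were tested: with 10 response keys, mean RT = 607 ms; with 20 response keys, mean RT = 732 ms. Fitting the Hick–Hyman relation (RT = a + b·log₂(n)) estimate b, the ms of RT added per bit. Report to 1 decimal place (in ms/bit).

125.0 ms/bit

The slope on a log₂ axis is (732 − 607) / (4.3219 − 3.3219) = 125.000 ms/bit.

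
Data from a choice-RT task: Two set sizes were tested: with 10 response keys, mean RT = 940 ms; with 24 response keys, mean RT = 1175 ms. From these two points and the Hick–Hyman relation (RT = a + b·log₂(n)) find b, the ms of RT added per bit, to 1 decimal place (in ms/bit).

The slope on a log₂ axis is (1175 − 940) / (4.5850 − 3.3219) = 186.060 ms/bit.

186.1 ms/bit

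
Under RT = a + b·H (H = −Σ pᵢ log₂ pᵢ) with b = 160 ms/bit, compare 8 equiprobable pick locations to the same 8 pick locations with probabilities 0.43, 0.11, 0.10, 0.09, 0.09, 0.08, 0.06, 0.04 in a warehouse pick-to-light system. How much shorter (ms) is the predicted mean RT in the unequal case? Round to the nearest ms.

72 ms

The RT saving is b·ΔH. Equiprobable H₀ = log₂(8) = 3.0000 bits; with the given probabilities H = 2.5521 bits.
b·(H₀ − H) = 160 × (3.0000 − 2.5521) = 71.66 ms.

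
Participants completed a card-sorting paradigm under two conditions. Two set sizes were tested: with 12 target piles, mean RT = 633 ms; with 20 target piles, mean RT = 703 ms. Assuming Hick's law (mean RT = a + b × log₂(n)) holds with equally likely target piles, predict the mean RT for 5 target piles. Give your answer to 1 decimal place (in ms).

513.0 ms

RT is linear in log₂ n, so two points fix the line:
  b = (703 − 633) / (log₂ 20 − log₂ 12) = 70 / (4.3219 − 3.5850) = 94.984 ms/bit
  a = 633 − 94.984 × 3.5850 = 292.486 ms
Then RT(5) = 292.486 + 94.984 × log₂ 5 = 292.486 + 94.984 × 2.3219 ≈ 513.032 ms.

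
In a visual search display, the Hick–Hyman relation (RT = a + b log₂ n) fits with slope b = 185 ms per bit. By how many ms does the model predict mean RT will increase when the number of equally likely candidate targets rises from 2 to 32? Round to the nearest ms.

ΔRT = (a + b log₂ n₂) − (a + b log₂ n₁) = b·(log₂ n₂ − log₂ n₁).
log₂(32) − log₂(2) = log₂(32/2) = log₂(16) = 4.
ΔRT = 185 × 4.0000 = 740.000 ms.

740 ms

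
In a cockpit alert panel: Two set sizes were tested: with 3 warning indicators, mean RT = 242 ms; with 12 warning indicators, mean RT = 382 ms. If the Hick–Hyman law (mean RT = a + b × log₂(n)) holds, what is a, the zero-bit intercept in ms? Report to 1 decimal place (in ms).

b = (RT₂ − RT₁)/(log₂ n₂ − log₂ n₁) = (382 − 242)/(3.5850 − 1.5850) = 70.000 ms/bit.
Intercept: a = 242 − 70.000·log₂(3) = 131.053 ms.

131.1 ms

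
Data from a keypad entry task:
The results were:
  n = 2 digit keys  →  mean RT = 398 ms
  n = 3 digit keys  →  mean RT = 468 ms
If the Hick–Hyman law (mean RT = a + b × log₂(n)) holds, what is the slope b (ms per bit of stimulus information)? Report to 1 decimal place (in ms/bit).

b = (RT₂ − RT₁)/(log₂ n₂ − log₂ n₁) = (468 − 398)/(1.5850 − 1) = 119.666 ms/bit.

119.7 ms/bit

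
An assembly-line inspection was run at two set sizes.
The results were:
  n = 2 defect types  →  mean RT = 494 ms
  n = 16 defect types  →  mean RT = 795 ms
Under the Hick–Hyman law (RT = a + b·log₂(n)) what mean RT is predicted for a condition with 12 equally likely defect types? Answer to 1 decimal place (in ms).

753.4 ms

Fit slope and intercept:
  b = (795 − 494) / (log₂ 16 − log₂ 2) = 301 / (4 − 1) = 100.333 ms/bit
  a = 494 − 100.333 × 1 = 393.667 ms
Then RT(12) = 393.667 + 100.333 × log₂ 12 = 393.667 + 100.333 × 3.5850 ≈ 753.358 ms.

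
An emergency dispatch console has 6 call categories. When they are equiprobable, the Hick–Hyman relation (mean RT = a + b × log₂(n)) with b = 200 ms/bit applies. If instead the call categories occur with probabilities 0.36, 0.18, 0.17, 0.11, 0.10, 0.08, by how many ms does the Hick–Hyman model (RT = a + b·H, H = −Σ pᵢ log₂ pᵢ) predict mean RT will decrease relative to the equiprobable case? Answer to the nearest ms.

The RT saving is b·ΔH. Equiprobable H₀ = log₂(6) = 2.5850 bits; with the given probabilities H = 2.3845 bits.
b·(H₀ − H) = 200 × (2.5850 − 2.3845) = 40.09 ms.

40 ms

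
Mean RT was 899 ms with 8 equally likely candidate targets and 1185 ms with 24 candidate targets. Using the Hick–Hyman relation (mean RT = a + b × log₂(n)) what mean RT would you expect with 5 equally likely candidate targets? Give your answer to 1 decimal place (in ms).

776.6 ms

Fit slope and intercept:
  b = (1185 − 899) / (log₂ 24 − log₂ 8) = 286 / (4.5850 − 3) = 180.446 ms/bit
  a = 899 − 180.446 × 3 = 357.662 ms
Then RT(5) = 357.662 + 180.446 × log₂ 5 = 357.662 + 180.446 × 2.3219 ≈ 776.645 ms.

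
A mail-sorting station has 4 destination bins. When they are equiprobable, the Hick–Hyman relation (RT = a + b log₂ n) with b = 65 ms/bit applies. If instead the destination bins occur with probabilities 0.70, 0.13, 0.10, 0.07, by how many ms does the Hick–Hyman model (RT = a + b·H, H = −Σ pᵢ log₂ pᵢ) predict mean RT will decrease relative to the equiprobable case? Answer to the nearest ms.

Equiprobable entropy H₀ = log₂ 4 = 2.0000 bits.
Skewed entropy H = −Σ pᵢ log₂ pᵢ = 1.3436 bits.
ΔRT = b·(H₀ − H) = 65 × 0.6564 = 42.67 ms.

43 ms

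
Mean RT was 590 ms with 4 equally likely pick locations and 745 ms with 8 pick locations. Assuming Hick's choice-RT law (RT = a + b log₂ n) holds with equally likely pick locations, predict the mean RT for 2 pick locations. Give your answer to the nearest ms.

435 ms

Solve the two-equation system in a and b:
  b = (745 − 590) / (log₂ 8 − log₂ 4) = 155 / (3 − 2) = 155 ms/bit
  a = 590 − 155 × 2 = 280 ms
Then RT(2) = 280 + 155 × log₂ 2 = 280 + 155 × 1 ≈ 435.000 ms.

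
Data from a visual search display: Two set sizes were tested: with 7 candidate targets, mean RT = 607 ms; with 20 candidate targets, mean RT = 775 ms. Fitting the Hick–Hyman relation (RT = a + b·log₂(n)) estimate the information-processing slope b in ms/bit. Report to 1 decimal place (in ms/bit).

The slope on a log₂ axis is (775 − 607) / (4.3219 − 2.8074) = 110.922 ms/bit.

110.9 ms/bit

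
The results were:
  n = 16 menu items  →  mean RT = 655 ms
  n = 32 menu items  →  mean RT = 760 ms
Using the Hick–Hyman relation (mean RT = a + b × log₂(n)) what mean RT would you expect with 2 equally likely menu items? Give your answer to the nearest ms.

340 ms

Fit slope and intercept:
  b = (760 − 655) / (log₂ 32 − log₂ 16) = 105 / (5 − 4) = 105 ms/bit
  a = 655 − 105 × 4 = 235 ms
Then RT(2) = 235 + 105 × log₂ 2 = 235 + 105 × 1 ≈ 340.000 ms.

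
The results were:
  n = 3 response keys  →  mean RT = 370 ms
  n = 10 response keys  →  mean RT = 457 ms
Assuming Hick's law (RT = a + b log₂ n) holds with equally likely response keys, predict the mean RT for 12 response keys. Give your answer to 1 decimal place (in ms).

470.2 ms

Fit slope and intercept:
  b = (457 − 370) / (log₂ 10 − log₂ 3) = 87 / (3.3219 − 1.5850) = 50.087 ms/bit
  a = 370 − 50.087 × 1.5850 = 290.613 ms
Then RT(12) = 290.613 + 50.087 × log₂ 12 = 290.613 + 50.087 × 3.5850 ≈ 470.175 ms.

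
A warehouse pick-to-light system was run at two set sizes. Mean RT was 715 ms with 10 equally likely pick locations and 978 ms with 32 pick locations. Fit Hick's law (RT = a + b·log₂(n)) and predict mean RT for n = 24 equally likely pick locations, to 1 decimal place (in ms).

With log₂ n on the abscissa the relation is linear; from the two conditions:
  b = (978 − 715) / (log₂ 32 − log₂ 10) = 263 / (5 − 3.3219) = 156.727 ms/bit
  a = 715 − 156.727 × 3.3219 = 194.363 ms
Then RT(24) = 194.363 + 156.727 × log₂ 24 = 194.363 + 156.727 × 4.5850 ≈ 912.952 ms.

913.0 ms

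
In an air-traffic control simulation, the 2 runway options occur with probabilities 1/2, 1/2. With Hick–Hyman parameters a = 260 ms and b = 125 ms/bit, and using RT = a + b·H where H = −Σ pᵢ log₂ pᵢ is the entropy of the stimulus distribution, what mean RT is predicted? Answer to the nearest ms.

H = −Σ pᵢ log₂ pᵢ = 0.5·1 + 0.5·1 = 1.000 bits.
RT = 260 + 125 × 1.000 = 385.00 ms.

385 ms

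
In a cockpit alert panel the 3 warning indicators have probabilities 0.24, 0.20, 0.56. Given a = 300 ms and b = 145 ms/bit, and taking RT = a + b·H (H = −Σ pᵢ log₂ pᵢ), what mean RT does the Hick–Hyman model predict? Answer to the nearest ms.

507 ms

Entropy contributions −pᵢ log₂ pᵢ: 0.4941, 0.4644, 0.4684; sum H = 1.4270 bits.
RT = a + bH = 300 + 145·1.4270 = 506.91 ms.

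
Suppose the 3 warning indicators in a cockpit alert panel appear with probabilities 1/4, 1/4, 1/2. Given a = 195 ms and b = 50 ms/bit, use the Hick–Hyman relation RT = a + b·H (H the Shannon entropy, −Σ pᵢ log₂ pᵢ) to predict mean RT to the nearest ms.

270 ms

Each term −pᵢ log₂ pᵢ: 0.25·2 + 0.25·2 + 0.5·1; summed, H = 1.500 bits.
Mean RT = a + bH = 195 + 50·1.500 = 270.00 ms.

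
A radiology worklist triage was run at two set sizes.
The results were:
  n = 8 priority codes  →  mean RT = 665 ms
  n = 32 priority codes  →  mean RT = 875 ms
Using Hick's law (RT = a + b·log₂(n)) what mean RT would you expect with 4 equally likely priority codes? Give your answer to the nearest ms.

With log₂ n on the abscissa the relation is linear; from the two conditions:
  b = (875 − 665) / (log₂ 32 − log₂ 8) = 210 / (5 − 3) = 105 ms/bit
  a = 665 − 105 × 3 = 350 ms
Then RT(4) = 350 + 105 × log₂ 4 = 350 + 105 × 2 ≈ 560.000 ms.

560 ms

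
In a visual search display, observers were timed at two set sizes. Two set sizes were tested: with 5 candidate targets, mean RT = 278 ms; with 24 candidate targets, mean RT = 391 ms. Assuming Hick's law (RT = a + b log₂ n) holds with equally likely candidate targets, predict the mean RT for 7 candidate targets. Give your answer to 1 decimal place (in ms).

302.2 ms

With log₂ n on the abscissa the relation is linear; from the two conditions:
  b = (391 − 278) / (log₂ 24 − log₂ 5) = 113 / (4.5850 − 2.3219) = 49.933 ms/bit
  a = 278 − 49.933 × 2.3219 = 162.059 ms
Then RT(7) = 162.059 + 49.933 × log₂ 7 = 162.059 + 49.933 × 2.8074 ≈ 302.239 ms.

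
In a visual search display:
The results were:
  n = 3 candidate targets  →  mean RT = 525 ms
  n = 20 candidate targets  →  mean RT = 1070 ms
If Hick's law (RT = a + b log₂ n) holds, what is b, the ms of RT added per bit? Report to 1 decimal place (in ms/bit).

199.1 ms/bit

The slope on a log₂ axis is (1070 − 525) / (4.3219 − 1.5850) = 199.126 ms/bit.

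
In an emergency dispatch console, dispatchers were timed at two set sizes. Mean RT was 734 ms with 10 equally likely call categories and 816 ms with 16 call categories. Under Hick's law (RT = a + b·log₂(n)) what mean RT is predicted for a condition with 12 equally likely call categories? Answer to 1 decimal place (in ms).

With log₂ n on the abscissa the relation is linear; from the two conditions:
  b = (816 − 734) / (log₂ 16 − log₂ 10) = 82 / (4 − 3.3219) = 120.931 ms/bit
  a = 734 − 120.931 × 3.3219 = 332.275 ms
Then RT(12) = 332.275 + 120.931 × log₂ 12 = 332.275 + 120.931 × 3.5850 ≈ 765.809 ms.

765.8 ms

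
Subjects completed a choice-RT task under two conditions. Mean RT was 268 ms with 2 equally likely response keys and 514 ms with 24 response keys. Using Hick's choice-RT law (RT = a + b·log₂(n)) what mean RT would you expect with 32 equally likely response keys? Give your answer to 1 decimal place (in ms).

RT is linear in log₂ n, so two points fix the line:
  b = (514 − 268) / (log₂ 24 − log₂ 2) = 246 / (4.5850 − 1) = 68.620 ms/bit
  a = 268 − 68.620 × 1 = 199.380 ms
Then RT(32) = 199.380 + 68.620 × log₂ 32 = 199.380 + 68.620 × 5 ≈ 542.480 ms.

542.5 ms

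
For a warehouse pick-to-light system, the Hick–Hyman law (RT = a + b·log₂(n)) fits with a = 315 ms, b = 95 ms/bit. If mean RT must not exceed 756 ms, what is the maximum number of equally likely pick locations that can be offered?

24

Set 315 + 95·log₂ n ≤ 756 → log₂ n ≤ (756 − 315)/95 = 4.6421.
So n ≤ 2^4.6421 = 24.970; the largest integer n is 24.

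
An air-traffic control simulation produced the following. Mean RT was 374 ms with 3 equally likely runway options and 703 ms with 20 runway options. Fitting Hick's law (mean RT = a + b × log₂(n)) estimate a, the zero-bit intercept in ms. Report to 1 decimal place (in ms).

The slope on a log₂ axis is (703 − 374) / (4.3219 − 1.5850) = 120.206 ms/bit.
a = RT₁ − b·log₂ n₁ = 374 − 120.206 × 1.5850 = 183.478 ms.

183.5 ms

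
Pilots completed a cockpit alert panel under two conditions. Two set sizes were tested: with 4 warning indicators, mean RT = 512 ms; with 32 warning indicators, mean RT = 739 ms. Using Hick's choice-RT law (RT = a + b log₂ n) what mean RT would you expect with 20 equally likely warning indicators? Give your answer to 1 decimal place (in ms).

With log₂ n on the abscissa the relation is linear; from the two conditions:
  b = (739 − 512) / (log₂ 32 − log₂ 4) = 227 / (5 − 2) = 75.667 ms/bit
  a = 512 − 75.667 × 2 = 360.667 ms
Then RT(20) = 360.667 + 75.667 × log₂ 20 = 360.667 + 75.667 × 4.3219 ≈ 687.693 ms.

687.7 ms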